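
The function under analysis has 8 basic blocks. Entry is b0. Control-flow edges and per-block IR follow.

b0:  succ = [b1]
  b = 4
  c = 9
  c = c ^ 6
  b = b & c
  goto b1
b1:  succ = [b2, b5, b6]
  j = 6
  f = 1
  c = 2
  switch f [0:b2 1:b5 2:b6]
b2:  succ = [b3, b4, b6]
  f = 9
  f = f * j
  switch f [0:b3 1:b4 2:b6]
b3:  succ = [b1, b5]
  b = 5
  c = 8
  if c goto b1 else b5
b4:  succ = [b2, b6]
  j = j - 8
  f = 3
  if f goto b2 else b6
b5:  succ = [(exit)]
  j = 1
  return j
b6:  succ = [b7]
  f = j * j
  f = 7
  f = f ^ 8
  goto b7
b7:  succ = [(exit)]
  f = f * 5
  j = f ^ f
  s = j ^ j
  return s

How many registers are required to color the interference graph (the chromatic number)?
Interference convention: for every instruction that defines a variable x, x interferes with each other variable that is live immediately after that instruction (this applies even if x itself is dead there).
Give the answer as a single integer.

Answer: 3

Working:
Block summaries:
  b0: def={b,c} ue=∅
  b1: def={c,f,j} ue=∅
  b2: def={f} ue={j}
  b3: def={b,c} ue=∅
  b4: def={f,j} ue={j}
  b5: def={j} ue=∅
  b6: def={f} ue={j}
  b7: def={f,j,s} ue={f}

Backward fixpoint:
  b0 li=∅ lo=∅
  b1 li=∅ lo={j}
  b2 li={j} lo={j}
  b3 li=∅ lo=∅
  b4 li={j} lo={j}
  b5 li=∅ lo=∅
  b6 li={j} lo={f}
  b7 li={f} lo=∅

Conflict graph:
  b — {c}
  c — {b,f,j}
  f — {c,j}
  j — {c,f}
  s — ∅

Colouring:
  {c,f,j} pairwise interfere (3-clique) ⇒ χ ≥ 3
  assign b→c1 c→c0 f→c1 j→c2 s→c0 — no edge inside a register ⇒ χ ≤ 3
  χ = 3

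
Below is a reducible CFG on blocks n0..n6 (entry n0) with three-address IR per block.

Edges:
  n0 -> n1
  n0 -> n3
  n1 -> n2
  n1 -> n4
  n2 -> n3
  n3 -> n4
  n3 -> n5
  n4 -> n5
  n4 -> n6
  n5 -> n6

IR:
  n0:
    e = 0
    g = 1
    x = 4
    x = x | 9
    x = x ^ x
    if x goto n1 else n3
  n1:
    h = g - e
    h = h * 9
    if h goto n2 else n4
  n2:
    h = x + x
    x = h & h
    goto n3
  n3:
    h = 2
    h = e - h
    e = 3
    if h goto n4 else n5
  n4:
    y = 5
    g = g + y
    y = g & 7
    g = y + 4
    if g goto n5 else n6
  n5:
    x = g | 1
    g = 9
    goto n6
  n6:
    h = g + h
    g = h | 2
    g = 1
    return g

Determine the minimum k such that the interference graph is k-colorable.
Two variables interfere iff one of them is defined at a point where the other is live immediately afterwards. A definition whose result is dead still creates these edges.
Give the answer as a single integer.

Answer: 4

Derivation:
Per-block:
  n0 def {e,g,x} use ∅
  n1 def {h} use {e,g}
  n2 def {h,x} use {x}
  n3 def {e,h} use {e}
  n4 def {g,y} use {g}
  n5 def {g,x} use {g}
  n6 def {g,h} use {g,h}

Backward fixpoint:
  n0 li=∅ lo={e,g,x}
  n1 li={e,g,x} lo={e,g,h,x}
  n2 li={e,g,x} lo={e,g}
  n3 li={e,g} lo={g,h}
  n4 li={g,h} lo={g,h}
  n5 li={g,h} lo={g,h}
  n6 li={g,h} lo=∅

Conflict graph:
  e↔{g,h,x}
  g↔{e,h,x,y}
  h↔{e,g,x,y}
  x↔{e,g,h}
  y↔{g,h}

Registers:
  {e,g,h,x} pairwise interfere (4-clique) ⇒ χ ≥ 4
  assign e→R2 g→R0 h→R1 x→R3 y→R2 — no edge inside a register ⇒ χ ≤ 4
  χ = 4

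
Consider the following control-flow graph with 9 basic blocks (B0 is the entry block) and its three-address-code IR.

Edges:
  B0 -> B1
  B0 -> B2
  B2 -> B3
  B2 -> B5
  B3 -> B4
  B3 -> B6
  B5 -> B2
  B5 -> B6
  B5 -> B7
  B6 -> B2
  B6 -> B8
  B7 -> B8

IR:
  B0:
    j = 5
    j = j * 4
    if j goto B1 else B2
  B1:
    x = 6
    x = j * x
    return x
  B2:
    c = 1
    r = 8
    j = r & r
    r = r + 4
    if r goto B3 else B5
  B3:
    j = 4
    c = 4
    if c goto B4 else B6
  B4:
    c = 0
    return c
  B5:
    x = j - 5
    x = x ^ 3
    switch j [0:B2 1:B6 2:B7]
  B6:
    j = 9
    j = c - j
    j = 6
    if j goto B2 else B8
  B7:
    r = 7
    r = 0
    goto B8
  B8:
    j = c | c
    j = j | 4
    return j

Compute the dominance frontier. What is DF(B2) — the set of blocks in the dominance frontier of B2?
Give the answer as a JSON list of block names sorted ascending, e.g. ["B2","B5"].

idom tree: B1←B0 B2←B0 B3←B2 B4←B3 B5←B2 B6←B2 B7←B5 B8←B2
Join-block Dom:
  B2: preds {B0,B5,B6}: {B0} ∩ {B0,B2,B5} ∩ {B0,B2,B6} = {B0}; idom=B0
  B6: preds {B3,B5}: {B0,B2,B3} ∩ {B0,B2,B5} = {B0,B2}; idom=B2
  B8: preds {B6,B7}: {B0,B2,B6} ∩ {B0,B2,B5,B7} = {B0,B2}; idom=B2

DF derivation:
  join B2 pred B0: · stop@B0
  join B2 pred B5: B5→B2 stop@B0
  join B2 pred B6: B6→B2 stop@B0
  join B6 pred B3: B3 stop@B2
  join B6 pred B5: B5 stop@B2
  join B8 pred B6: B6 stop@B2
  join B8 pred B7: B7→B5 stop@B2
  B0 → ∅
  B1 → ∅
  B2 → {B2}
  B3 → {B6}
  B4 → ∅
  B5 → {B2,B6,B8}
  B6 → {B2,B8}
  B7 → {B8}
  B8 → ∅

DF(B2) = ["B2"]

Answer: ["B2"]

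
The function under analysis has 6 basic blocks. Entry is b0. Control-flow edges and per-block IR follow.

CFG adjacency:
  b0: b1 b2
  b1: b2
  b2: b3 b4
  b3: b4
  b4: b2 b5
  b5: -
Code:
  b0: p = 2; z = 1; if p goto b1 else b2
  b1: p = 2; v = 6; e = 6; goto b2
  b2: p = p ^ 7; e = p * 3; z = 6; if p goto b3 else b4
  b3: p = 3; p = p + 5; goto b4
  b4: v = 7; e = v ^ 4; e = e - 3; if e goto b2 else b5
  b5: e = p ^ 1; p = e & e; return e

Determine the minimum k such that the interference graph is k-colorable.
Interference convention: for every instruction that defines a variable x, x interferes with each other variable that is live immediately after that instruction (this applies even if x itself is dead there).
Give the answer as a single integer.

Answer: 2

Working:
Block summaries:
  b0: {p,z} / ∅
  b1: {e,p,v} / ∅
  b2: {e,p,z} / {p}
  b3: {p} / ∅
  b4: {e,v} / ∅
  b5: {e,p} / {p}

Liveness:
  b0: in=∅ out={p}
  b1: in=∅ out={p}
  b2: in={p} out={p}
  b3: in=∅ out={p}
  b4: in={p} out={p}
  b5: in={p} out=∅

Interfere edges:
  e — {p}
  p — {e,v,z}
  v — {p}
  z — {p}

Chromatic number:
  lower bound: {e,p} mutually conflict ⇒ χ ≥ 2
  assign e→r1 p→r0 v→r1 z→r1 — no edge inside a register ⇒ χ ≤ 2
  χ = 2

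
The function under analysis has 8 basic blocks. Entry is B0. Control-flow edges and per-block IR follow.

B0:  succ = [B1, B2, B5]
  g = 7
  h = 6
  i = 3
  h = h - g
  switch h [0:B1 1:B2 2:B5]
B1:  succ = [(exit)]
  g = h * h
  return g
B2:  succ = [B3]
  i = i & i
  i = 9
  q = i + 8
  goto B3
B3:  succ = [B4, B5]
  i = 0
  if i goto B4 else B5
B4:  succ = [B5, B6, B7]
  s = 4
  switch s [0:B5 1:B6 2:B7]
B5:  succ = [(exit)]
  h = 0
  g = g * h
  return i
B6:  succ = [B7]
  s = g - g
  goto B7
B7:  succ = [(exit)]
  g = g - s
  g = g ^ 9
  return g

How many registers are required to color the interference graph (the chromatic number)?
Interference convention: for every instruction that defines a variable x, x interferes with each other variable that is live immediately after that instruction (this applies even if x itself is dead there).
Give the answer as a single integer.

Answer: 3

Derivation:
def/use:
  B0: def={g,h,i} ue=∅
  B1: def={g} ue={h}
  B2: def={i,q} ue={i}
  B3: def={i} ue=∅
  B4: def={s} ue=∅
  B5: def={g,h} ue={g,i}
  B6: def={s} ue={g}
  B7: def={g} ue={g,s}

Liveness:
  B0: in=∅ out={g,h,i}
  B1: in={h} out=∅
  B2: in={g,i} out={g}
  B3: in={g} out={g,i}
  B4: in={g,i} out={g,i,s}
  B5: in={g,i} out=∅
  B6: in={g} out={g,s}
  B7: in={g,s} out=∅

Conflict graph:
  g↔{h,i,q,s}
  h↔{g,i}
  i↔{g,h,s}
  q↔{g}
  s↔{g,i}

Colouring:
  lower bound: {g,h,i} mutually conflict ⇒ χ ≥ 3
  assign g→R0 h→R2 i→R1 q→R1 s→R2 — no edge inside a register ⇒ χ ≤ 3
  χ = 3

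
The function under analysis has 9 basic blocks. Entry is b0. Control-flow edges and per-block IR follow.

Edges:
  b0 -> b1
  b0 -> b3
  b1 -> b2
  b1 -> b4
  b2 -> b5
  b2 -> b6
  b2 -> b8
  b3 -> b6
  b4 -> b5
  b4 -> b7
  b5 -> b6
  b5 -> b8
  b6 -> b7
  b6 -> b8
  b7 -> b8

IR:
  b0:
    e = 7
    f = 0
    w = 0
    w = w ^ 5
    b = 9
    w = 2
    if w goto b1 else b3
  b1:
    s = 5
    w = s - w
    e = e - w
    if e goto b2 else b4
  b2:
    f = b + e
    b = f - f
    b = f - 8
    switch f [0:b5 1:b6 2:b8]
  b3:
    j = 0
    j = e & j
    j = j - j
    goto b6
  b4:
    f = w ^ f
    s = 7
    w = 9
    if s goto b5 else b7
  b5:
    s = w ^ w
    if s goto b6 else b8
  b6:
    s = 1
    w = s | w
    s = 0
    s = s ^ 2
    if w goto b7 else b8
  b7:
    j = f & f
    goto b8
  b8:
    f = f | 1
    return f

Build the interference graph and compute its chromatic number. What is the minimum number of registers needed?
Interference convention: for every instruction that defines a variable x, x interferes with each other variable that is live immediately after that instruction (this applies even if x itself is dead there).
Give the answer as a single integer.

Answer: 5

Derivation:
Per-block:
  b0: def={b,e,f,w} ue=∅
  b1: def={e,s,w} ue={e,w}
  b2: def={b,f} ue={b,e}
  b3: def={j} ue={e}
  b4: def={f,s,w} ue={f,w}
  b5: def={s} ue={w}
  b6: def={s,w} ue={w}
  b7: def={j} ue={f}
  b8: def={f} ue={f}

Live sets:
  b0 li=∅ lo={b,e,f,w}
  b1 li={b,e,f,w} lo={b,e,f,w}
  b2 li={b,e,w} lo={f,w}
  b3 li={e,f,w} lo={f,w}
  b4 li={f,w} lo={f,w}
  b5 li={f,w} lo={f,w}
  b6 li={f,w} lo={f}
  b7 li={f} lo={f}
  b8 li={f} lo=∅

Conflict graph:
  b↔{e,f,s,w}
  e↔{b,f,j,s,w}
  f↔{b,e,j,s,w}
  j↔{e,f,w}
  s↔{b,e,f,w}
  w↔{b,e,f,j,s}

Registers:
  clique {b,e,f,s,w} ⇒ need ≥ 5
  assign b→c3 e→c0 f→c1 j→c3 s→c4 w→c2 — no edge inside a register ⇒ χ ≤ 5
  χ = 5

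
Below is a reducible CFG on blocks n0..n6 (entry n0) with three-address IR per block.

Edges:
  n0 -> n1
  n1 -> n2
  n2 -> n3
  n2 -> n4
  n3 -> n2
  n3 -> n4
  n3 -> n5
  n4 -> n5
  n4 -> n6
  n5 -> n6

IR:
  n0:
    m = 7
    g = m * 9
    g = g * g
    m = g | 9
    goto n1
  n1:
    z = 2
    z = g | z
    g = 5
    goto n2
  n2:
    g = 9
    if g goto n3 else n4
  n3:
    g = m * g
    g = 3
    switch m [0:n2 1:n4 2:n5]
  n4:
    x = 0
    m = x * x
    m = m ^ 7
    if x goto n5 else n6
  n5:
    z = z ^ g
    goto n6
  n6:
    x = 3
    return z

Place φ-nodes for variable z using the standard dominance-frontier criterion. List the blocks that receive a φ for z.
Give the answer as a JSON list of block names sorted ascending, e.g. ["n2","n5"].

Answer: ["n6"]

Analysis:
idom tree: n1←n0 n2←n1 n3←n2 n4←n2 n5←n2 n6←n2
Dom∩ at merges:
  n2: preds {n1,n3}: {n0,n1} ∩ {n0,n1,n2,n3} = {n0,n1}; idom=n1
  n4: preds {n2,n3}: {n0,n1,n2} ∩ {n0,n1,n2,n3} = {n0,n1,n2}; idom=n2
  n5: preds {n3,n4}: {n0,n1,n2,n3} ∩ {n0,n1,n2,n4} = {n0,n1,n2}; idom=n2
  n6: preds {n4,n5}: {n0,n1,n2,n4} ∩ {n0,n1,n2,n5} = {n0,n1,n2}; idom=n2

DF derivation:
  n2←n1: walk · to n1
  n2←n3: walk n3→n2 to n1
  n4←n2: walk · to n2
  n4←n3: walk n3 to n2
  n5←n3: walk n3 to n2
  n5←n4: walk n4 to n2
  n6←n4: walk n4 to n2
  n6←n5: walk n5 to n2
  n0 → ∅
  n1 → ∅
  n2 → {n2}
  n3 → {n2,n4,n5}
  n4 → {n5,n6}
  n5 → {n6}
  n6 → ∅

φ for z: defs {n1,n5}
  DF⁺ = {n6}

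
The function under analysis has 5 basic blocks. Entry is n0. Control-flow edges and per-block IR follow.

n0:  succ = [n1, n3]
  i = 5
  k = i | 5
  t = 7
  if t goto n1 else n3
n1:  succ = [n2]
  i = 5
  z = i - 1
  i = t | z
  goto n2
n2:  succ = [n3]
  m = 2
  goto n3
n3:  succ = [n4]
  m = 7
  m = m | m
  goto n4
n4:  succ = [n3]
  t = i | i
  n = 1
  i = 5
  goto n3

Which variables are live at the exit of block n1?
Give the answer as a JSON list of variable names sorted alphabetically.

Answer: ["i"]

Derivation:
def/use:
  n0: {i,k,t} / ∅
  n1: {i,z} / {t}
  n2: {m} / ∅
  n3: {m} / ∅
  n4: {i,n,t} / {i}

Live sets:
  n0: in=∅ out={i,t}
  n1: in={t} out={i}
  n2: in={i} out={i}
  n3: in={i} out={i}
  n4: in={i} out={i}

live-out(n1) = ["i"]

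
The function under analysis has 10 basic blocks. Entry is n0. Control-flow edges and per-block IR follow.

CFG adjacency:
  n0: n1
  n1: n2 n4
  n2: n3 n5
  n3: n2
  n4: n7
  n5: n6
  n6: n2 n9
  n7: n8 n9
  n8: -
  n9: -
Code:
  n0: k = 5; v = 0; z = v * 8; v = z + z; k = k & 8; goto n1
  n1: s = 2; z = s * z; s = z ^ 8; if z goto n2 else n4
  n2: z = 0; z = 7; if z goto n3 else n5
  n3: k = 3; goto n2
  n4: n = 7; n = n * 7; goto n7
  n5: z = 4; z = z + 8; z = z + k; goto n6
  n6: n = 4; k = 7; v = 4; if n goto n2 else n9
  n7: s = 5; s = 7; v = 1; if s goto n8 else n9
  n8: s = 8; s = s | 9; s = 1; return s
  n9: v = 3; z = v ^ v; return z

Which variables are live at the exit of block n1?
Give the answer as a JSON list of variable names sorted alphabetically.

Answer: ["k"]

Working:
Per-block:
  n0 def {k,v,z} use ∅
  n1 def {s,z} use {z}
  n2 def {z} use ∅
  n3 def {k} use ∅
  n4 def {n} use ∅
  n5 def {z} use {k}
  n6 def {k,n,v} use ∅
  n7 def {s,v} use ∅
  n8 def {s} use ∅
  n9 def {v,z} use ∅

Liveness:
  n0 li=∅ lo={k,z}
  n1 li={k,z} lo={k}
  n2 li={k} lo={k}
  n3 li=∅ lo={k}
  n4 li=∅ lo=∅
  n5 li={k} lo=∅
  n6 li=∅ lo={k}
  n7 li=∅ lo=∅
  n8 li=∅ lo=∅
  n9 li=∅ lo=∅

live-out(n1) = ["k"]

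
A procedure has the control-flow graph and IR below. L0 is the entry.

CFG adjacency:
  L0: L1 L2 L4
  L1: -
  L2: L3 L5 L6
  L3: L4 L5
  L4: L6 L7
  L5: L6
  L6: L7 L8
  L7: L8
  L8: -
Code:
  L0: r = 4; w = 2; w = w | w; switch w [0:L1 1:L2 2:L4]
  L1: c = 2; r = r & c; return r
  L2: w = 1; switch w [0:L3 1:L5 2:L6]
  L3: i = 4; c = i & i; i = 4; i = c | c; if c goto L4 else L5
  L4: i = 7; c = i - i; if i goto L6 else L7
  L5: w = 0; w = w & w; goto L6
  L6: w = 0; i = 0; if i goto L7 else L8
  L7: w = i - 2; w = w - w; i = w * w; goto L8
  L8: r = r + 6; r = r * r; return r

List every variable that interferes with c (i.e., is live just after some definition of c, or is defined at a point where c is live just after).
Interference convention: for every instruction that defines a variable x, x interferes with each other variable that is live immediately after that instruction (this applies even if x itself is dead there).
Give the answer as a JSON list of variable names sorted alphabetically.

Answer: ["i", "r"]

Working:
Per-block:
  L0 def {r,w} use ∅
  L1 def {c,r} use {r}
  L2 def {w} use ∅
  L3 def {c,i} use ∅
  L4 def {c,i} use ∅
  L5 def {w} use ∅
  L6 def {i,w} use ∅
  L7 def {i,w} use {i}
  L8 def {r} use {r}

Live sets:
  live L0: ∅→{r}
  live L1: {r}→∅
  live L2: {r}→{r}
  live L3: {r}→{r}
  live L4: {r}→{i,r}
  live L5: {r}→{r}
  live L6: {r}→{i,r}
  live L7: {i,r}→{r}
  live L8: {r}→∅

Conflict graph:
  c: {i,r}
  i: {c,r}
  r: {c,i,w}
  w: {r}

N(c) = ["i", "r"]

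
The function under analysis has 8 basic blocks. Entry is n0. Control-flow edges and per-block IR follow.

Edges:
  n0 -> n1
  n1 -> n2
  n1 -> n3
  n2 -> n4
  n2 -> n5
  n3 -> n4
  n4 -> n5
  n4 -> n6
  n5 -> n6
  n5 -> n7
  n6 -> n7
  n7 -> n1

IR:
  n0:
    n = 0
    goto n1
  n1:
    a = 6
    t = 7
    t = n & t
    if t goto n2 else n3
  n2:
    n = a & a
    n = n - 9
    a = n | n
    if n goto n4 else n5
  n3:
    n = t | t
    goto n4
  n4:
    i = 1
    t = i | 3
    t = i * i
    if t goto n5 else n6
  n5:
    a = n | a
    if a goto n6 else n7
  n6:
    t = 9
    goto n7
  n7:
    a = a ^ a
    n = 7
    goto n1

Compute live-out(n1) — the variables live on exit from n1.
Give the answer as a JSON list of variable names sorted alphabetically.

Per-block:
  n0 def {n} use ∅
  n1 def {a,t} use {n}
  n2 def {a,n} use {a}
  n3 def {n} use {t}
  n4 def {i,t} use ∅
  n5 def {a} use {a,n}
  n6 def {t} use ∅
  n7 def {a,n} use {a}

Liveness:
  live n0: ∅→{n}
  live n1: {n}→{a,t}
  live n2: {a}→{a,n}
  live n3: {a,t}→{a,n}
  live n4: {a,n}→{a,n}
  live n5: {a,n}→{a}
  live n6: {a}→{a}
  live n7: {a}→{n}

live-out(n1) = ["a", "t"]

Answer: ["a", "t"]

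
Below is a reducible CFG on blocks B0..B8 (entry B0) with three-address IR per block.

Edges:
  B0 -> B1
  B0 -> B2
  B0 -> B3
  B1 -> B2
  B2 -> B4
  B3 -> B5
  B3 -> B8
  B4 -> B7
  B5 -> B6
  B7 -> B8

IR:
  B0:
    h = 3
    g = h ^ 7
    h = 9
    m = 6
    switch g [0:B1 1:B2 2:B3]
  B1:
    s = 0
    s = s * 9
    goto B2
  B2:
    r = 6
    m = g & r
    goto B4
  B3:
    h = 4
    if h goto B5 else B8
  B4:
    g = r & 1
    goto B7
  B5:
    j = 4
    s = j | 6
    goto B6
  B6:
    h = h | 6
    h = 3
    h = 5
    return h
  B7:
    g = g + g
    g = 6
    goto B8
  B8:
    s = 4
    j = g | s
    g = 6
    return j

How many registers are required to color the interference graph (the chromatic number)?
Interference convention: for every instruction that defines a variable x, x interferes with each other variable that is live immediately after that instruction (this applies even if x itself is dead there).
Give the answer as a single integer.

Block summaries:
  B0: def={g,h,m} ue=∅
  B1: def={s} ue=∅
  B2: def={m,r} ue={g}
  B3: def={h} ue=∅
  B4: def={g} ue={r}
  B5: def={j,s} ue=∅
  B6: def={h} ue={h}
  B7: def={g} ue={g}
  B8: def={g,j,s} ue={g}

Live sets:
  live B0: ∅→{g}
  live B1: {g}→{g}
  live B2: {g}→{r}
  live B3: {g}→{g,h}
  live B4: {r}→{g}
  live B5: {h}→{h}
  live B6: {h}→∅
  live B7: {g}→{g}
  live B8: {g}→∅

Conflict graph:
  g↔{h,j,m,r,s}
  h↔{g,j,s}
  j↔{g,h}
  m↔{g,r}
  r↔{g,m}
  s↔{g,h}

Colouring:
  {g,h,j} pairwise interfere (3-clique) ⇒ χ ≥ 3
  assign g→c0 h→c1 j→c2 m→c1 r→c2 s→c2 — no edge inside a register ⇒ χ ≤ 3
  χ = 3

Answer: 3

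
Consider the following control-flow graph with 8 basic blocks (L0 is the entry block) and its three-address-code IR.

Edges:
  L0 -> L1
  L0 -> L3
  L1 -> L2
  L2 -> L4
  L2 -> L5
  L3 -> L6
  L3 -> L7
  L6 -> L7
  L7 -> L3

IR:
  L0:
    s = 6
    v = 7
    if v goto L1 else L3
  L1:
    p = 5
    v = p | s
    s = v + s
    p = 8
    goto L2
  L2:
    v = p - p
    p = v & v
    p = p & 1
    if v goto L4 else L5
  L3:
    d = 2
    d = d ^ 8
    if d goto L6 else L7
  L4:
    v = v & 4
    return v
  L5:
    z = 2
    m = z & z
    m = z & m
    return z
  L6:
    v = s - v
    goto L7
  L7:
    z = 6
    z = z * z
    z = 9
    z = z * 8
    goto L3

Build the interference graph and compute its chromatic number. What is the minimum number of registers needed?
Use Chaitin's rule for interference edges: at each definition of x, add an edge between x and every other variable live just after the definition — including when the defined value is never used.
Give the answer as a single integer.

Answer: 3

Derivation:
Per-block:
  L0 def {s,v} use ∅
  L1 def {p,s,v} use {s}
  L2 def {p,v} use {p}
  L3 def {d} use ∅
  L4 def {v} use {v}
  L5 def {m,z} use ∅
  L6 def {v} use {s,v}
  L7 def {z} use ∅

Live sets:
  live L0: ∅→{s,v}
  live L1: {s}→{p}
  live L2: {p}→{v}
  live L3: {s,v}→{s,v}
  live L4: {v}→∅
  live L5: ∅→∅
  live L6: {s,v}→{s,v}
  live L7: {s,v}→{s,v}

Conflict graph:
  d: {s,v}
  m: {z}
  p: {s,v}
  s: {d,p,v,z}
  v: {d,p,s,z}
  z: {m,s,v}

Chromatic number:
  lower bound: {d,s,v} mutually conflict ⇒ χ ≥ 3
  3-colouring: c0={m,s}  c1={v}  c2={d,p,z}
  χ = 3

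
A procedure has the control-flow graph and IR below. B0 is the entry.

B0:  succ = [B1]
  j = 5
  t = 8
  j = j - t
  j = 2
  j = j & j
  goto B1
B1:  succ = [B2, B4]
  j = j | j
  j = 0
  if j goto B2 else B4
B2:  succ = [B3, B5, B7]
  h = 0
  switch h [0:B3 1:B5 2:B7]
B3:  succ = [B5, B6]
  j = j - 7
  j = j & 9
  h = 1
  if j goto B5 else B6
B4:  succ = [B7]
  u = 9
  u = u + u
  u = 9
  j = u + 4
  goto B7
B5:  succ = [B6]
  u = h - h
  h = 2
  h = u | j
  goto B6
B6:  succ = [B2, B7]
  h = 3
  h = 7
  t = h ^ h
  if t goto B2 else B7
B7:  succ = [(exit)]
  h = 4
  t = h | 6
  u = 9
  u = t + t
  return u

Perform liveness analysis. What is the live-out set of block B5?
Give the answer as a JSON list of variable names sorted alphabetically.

Per-block:
  B0: def={j,t} ue=∅
  B1: def={j} ue={j}
  B2: def={h} ue=∅
  B3: def={h,j} ue={j}
  B4: def={j,u} ue=∅
  B5: def={h,u} ue={h,j}
  B6: def={h,t} ue=∅
  B7: def={h,t,u} ue=∅

Liveness:
  B0: in=∅ out={j}
  B1: in={j} out={j}
  B2: in={j} out={h,j}
  B3: in={j} out={h,j}
  B4: in=∅ out=∅
  B5: in={h,j} out={j}
  B6: in={j} out={j}
  B7: in=∅ out=∅

live-out(B5) = ["j"]

Answer: ["j"]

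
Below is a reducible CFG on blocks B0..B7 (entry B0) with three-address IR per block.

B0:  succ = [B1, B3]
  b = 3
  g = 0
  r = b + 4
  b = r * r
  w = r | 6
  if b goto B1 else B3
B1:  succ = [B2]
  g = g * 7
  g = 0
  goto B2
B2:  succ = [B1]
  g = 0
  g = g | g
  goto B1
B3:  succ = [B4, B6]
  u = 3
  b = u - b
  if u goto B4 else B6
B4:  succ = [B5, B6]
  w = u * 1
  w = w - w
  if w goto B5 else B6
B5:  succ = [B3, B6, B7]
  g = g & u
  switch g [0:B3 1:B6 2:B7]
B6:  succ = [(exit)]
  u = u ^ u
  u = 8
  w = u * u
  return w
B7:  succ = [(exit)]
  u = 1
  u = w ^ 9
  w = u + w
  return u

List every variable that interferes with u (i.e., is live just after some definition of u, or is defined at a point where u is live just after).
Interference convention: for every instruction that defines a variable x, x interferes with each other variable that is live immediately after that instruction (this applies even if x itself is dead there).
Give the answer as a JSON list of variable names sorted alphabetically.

Per-block:
  B0 def {b,g,r,w} use ∅
  B1 def {g} use {g}
  B2 def {g} use ∅
  B3 def {b,u} use {b}
  B4 def {w} use {u}
  B5 def {g} use {g,u}
  B6 def {u,w} use {u}
  B7 def {u,w} use {w}

Live sets:
  live B0: ∅→{b,g}
  live B1: {g}→∅
  live B2: ∅→{g}
  live B3: {b,g}→{b,g,u}
  live B4: {b,g,u}→{b,g,u,w}
  live B5: {b,g,u,w}→{b,g,u,w}
  live B6: {u}→∅
  live B7: {w}→∅

Interfere edges:
  b: {g,r,u,w}
  g: {b,r,u,w}
  r: {b,g}
  u: {b,g,w}
  w: {b,g,u}

N(u) = ["b", "g", "w"]

Answer: ["b", "g", "w"]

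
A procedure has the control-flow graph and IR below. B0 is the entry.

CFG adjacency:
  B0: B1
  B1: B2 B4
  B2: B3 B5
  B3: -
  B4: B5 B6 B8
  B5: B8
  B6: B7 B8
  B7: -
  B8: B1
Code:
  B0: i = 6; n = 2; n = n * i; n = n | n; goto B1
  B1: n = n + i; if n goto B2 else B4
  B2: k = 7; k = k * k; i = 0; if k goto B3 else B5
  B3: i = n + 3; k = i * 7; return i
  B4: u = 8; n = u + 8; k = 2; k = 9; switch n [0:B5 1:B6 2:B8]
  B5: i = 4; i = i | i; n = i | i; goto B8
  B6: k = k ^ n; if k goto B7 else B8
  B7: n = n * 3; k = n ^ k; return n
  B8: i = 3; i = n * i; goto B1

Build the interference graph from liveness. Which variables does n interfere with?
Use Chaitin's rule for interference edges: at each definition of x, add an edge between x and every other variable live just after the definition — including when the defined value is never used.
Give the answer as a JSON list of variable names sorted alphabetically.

Block summaries:
  B0 def {i,n} use ∅
  B1 def {n} use {i,n}
  B2 def {i,k} use ∅
  B3 def {i,k} use {n}
  B4 def {k,n,u} use ∅
  B5 def {i,n} use ∅
  B6 def {k} use {k,n}
  B7 def {k,n} use {k,n}
  B8 def {i} use {n}

Live sets:
  B0: in=∅ out={i,n}
  B1: in={i,n} out={n}
  B2: in={n} out={n}
  B3: in={n} out=∅
  B4: in=∅ out={k,n}
  B5: in=∅ out={n}
  B6: in={k,n} out={k,n}
  B7: in={k,n} out=∅
  B8: in={n} out={i,n}

Interfere edges:
  i↔{k,n}
  k↔{i,n}
  n↔{i,k}
  u↔∅

N(n) = ["i", "k"]

Answer: ["i", "k"]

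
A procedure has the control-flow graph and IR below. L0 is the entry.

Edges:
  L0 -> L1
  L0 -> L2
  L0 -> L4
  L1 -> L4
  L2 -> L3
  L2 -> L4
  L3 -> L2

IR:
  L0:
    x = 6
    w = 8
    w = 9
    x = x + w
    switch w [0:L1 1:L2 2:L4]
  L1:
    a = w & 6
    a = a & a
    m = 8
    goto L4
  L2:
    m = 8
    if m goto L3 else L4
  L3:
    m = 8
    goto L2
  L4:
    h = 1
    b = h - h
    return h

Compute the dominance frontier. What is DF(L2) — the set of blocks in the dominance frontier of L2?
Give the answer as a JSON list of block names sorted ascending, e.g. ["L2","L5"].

idom tree: L1←L0 L2←L0 L3←L2 L4←L0
Dom at joins:
  L2: preds {L0,L3}: {L0} ∩ {L0,L2,L3} = {L0}; idom=L0
  L4: preds {L0,L1,L2}: {L0} ∩ {L0,L1} ∩ {L0,L2} = {L0}; idom=L0

DF derivation:
  join L2 pred L0: · stop@L0
  join L2 pred L3: L3→L2 stop@L0
  join L4 pred L0: · stop@L0
  join L4 pred L1: L1 stop@L0
  join L4 pred L2: L2 stop@L0
  L0: DF=∅
  L1: DF={L4}
  L2: DF={L2,L4}
  L3: DF={L2}
  L4: DF=∅

DF(L2) = ["L2", "L4"]

Answer: ["L2", "L4"]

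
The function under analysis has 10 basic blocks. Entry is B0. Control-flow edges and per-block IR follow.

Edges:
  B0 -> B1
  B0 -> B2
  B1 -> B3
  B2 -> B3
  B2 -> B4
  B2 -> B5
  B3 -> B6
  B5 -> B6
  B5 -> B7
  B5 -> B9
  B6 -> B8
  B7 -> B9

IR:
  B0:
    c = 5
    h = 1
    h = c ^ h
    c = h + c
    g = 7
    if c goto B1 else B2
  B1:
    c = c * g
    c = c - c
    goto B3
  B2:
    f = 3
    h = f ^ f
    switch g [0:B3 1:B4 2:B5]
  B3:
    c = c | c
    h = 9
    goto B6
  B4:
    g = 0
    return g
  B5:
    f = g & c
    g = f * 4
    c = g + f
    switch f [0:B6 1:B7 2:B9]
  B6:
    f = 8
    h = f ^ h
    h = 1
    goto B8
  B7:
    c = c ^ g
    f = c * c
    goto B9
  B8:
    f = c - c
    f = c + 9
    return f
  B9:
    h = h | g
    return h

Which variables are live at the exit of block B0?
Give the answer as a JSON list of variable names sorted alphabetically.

def/use:
  B0: def={c,g,h} ue=∅
  B1: def={c} ue={c,g}
  B2: def={f,h} ue={g}
  B3: def={c,h} ue={c}
  B4: def={g} ue=∅
  B5: def={c,f,g} ue={c,g}
  B6: def={f,h} ue={h}
  B7: def={c,f} ue={c,g}
  B8: def={f} ue={c}
  B9: def={h} ue={g,h}

Live sets:
  B0 li=∅ lo={c,g}
  B1 li={c,g} lo={c}
  B2 li={c,g} lo={c,g,h}
  B3 li={c} lo={c,h}
  B4 li=∅ lo=∅
  B5 li={c,g,h} lo={c,g,h}
  B6 li={c,h} lo={c}
  B7 li={c,g,h} lo={g,h}
  B8 li={c} lo=∅
  B9 li={g,h} lo=∅

live-out(B0) = ["c", "g"]

Answer: ["c", "g"]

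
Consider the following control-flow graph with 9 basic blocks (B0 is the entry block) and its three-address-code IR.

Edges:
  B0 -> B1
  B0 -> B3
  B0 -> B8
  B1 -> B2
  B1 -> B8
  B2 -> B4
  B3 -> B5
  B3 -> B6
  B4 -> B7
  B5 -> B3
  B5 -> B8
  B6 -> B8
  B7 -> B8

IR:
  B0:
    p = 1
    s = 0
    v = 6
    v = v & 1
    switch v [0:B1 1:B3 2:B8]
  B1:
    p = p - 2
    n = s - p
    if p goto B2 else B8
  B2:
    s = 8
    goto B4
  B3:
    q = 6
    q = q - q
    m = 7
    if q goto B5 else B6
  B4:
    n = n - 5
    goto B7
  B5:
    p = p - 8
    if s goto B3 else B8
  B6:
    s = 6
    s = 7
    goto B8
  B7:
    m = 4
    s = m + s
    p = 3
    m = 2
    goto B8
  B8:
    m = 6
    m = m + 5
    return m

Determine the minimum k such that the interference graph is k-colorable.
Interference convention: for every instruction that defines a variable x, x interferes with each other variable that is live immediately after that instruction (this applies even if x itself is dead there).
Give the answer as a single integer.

def/use:
  B0 def {p,s,v} use ∅
  B1 def {n,p} use {p,s}
  B2 def {s} use ∅
  B3 def {m,q} use ∅
  B4 def {n} use {n}
  B5 def {p} use {p,s}
  B6 def {s} use ∅
  B7 def {m,p,s} use {s}
  B8 def {m} use ∅

Live sets:
  B0: in=∅ out={p,s}
  B1: in={p,s} out={n}
  B2: in={n} out={n,s}
  B3: in={p,s} out={p,s}
  B4: in={n,s} out={s}
  B5: in={p,s} out={p,s}
  B6: in=∅ out=∅
  B7: in={s} out=∅
  B8: in=∅ out=∅

Interfere edges:
  m — {p,q,s}
  n — {p,s}
  p — {m,n,q,s,v}
  q — {m,p,s}
  s — {m,n,p,q,v}
  v — {p,s}

Chromatic number:
  {m,p,q,s} pairwise interfere (4-clique) ⇒ χ ≥ 4
  4-colouring: r0={p}  r1={s}  r2={m,n,v}  r3={q}
  χ = 4

Answer: 4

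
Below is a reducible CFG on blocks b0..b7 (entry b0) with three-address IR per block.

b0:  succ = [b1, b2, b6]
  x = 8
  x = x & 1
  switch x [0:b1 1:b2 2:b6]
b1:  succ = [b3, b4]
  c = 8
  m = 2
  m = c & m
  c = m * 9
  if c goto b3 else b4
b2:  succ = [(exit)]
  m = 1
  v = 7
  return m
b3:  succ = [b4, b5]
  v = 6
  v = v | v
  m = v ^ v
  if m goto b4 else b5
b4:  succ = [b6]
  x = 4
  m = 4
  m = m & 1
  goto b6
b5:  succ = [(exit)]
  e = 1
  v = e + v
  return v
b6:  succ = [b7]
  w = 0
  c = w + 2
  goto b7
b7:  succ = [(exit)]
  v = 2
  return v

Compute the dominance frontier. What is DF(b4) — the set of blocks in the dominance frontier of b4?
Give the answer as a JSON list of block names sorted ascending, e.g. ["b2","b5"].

Answer: ["b6"]

Working:
idom tree: b1←b0 b2←b0 b3←b1 b4←b1 b5←b3 b6←b0 b7←b6
Dom∩ at merges:
  b4: preds {b1,b3}: {b0,b1} ∩ {b0,b1,b3} = {b0,b1}; idom=b1
  b6: preds {b0,b4}: {b0} ∩ {b0,b1,b4} = {b0}; idom=b0

DF derivation:
  b4←b1: walk · to b1
  b4←b3: walk b3 to b1
  b6←b0: walk · to b0
  b6←b4: walk b4→b1 to b0
  DF(b0)=∅
  DF(b1)={b6}
  DF(b2)=∅
  DF(b3)={b4}
  DF(b4)={b6}
  DF(b5)=∅
  DF(b6)=∅
  DF(b7)=∅

DF(b4) = ["b6"]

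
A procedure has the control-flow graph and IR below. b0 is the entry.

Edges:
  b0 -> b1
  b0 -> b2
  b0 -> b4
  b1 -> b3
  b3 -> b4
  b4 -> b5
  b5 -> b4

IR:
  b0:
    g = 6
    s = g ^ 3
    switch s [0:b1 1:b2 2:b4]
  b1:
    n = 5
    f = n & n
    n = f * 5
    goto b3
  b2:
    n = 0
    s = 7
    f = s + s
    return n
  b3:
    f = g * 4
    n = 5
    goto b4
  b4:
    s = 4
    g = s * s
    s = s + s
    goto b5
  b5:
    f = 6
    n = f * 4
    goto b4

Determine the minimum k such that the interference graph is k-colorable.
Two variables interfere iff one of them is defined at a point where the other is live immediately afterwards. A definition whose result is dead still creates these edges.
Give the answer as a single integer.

Answer: 3

Analysis:
def/use:
  b0: {g,s} / ∅
  b1: {f,n} / ∅
  b2: {f,n,s} / ∅
  b3: {f,n} / {g}
  b4: {g,s} / ∅
  b5: {f,n} / ∅

Liveness:
  b0: in=∅ out={g}
  b1: in={g} out={g}
  b2: in=∅ out=∅
  b3: in={g} out=∅
  b4: in=∅ out=∅
  b5: in=∅ out=∅

Interfere edges:
  f — {g,n}
  g — {f,n,s}
  n — {f,g,s}
  s — {g,n}

Colouring:
  lower bound: {f,g,n} mutually conflict ⇒ χ ≥ 3
  assign f→r2 g→r0 n→r1 s→r2 — no edge inside a register ⇒ χ ≤ 3
  χ = 3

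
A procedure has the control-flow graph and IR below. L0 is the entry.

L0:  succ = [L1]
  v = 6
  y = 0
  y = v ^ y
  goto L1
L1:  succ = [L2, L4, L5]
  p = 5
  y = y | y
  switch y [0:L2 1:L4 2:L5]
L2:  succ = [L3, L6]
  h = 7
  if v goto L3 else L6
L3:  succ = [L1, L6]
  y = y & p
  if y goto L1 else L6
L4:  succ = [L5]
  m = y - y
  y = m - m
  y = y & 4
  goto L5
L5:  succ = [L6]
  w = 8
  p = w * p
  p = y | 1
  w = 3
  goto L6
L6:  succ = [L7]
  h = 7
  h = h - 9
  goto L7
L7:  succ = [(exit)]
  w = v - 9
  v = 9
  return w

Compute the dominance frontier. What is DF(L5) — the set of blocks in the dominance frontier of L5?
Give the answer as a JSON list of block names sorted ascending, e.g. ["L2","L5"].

idom tree: L1←L0 L2←L1 L3←L2 L4←L1 L5←L1 L6←L1 L7←L6
Dom∩ at merges:
  L1: preds {L0,L3}: {L0} ∩ {L0,L1,L2,L3} = {L0}; idom=L0
  L5: preds {L1,L4}: {L0,L1} ∩ {L0,L1,L4} = {L0,L1}; idom=L1
  L6: preds {L2,L3,L5}: {L0,L1,L2} ∩ {L0,L1,L2,L3} ∩ {L0,L1,L5} = {L0,L1}; idom=L1

DF derivation:
  join L1 pred L0: · stop@L0
  join L1 pred L3: L3→L2→L1 stop@L0
  join L5 pred L1: · stop@L1
  join L5 pred L4: L4 stop@L1
  join L6 pred L2: L2 stop@L1
  join L6 pred L3: L3→L2 stop@L1
  join L6 pred L5: L5 stop@L1
  DF(L0)=∅
  DF(L1)={L1}
  DF(L2)={L1,L6}
  DF(L3)={L1,L6}
  DF(L4)={L5}
  DF(L5)={L6}
  DF(L6)=∅
  DF(L7)=∅

DF(L5) = ["L6"]

Answer: ["L6"]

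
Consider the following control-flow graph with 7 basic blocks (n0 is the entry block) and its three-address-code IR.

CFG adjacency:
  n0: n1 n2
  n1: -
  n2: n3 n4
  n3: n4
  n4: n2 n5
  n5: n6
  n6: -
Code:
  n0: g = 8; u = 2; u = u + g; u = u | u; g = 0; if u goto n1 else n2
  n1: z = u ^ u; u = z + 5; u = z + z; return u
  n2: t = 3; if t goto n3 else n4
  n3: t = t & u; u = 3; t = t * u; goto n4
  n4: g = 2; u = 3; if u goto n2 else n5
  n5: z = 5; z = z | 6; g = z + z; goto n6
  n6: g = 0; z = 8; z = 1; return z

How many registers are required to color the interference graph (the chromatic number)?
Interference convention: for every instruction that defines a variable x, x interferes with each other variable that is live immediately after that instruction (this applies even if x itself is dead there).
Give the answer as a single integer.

Answer: 2

Derivation:
Block summaries:
  n0: def={g,u} ue=∅
  n1: def={u,z} ue={u}
  n2: def={t} ue=∅
  n3: def={t,u} ue={t,u}
  n4: def={g,u} ue=∅
  n5: def={g,z} ue=∅
  n6: def={g,z} ue=∅

Backward fixpoint:
  live n0: ∅→{u}
  live n1: {u}→∅
  live n2: {u}→{t,u}
  live n3: {t,u}→∅
  live n4: ∅→{u}
  live n5: ∅→∅
  live n6: ∅→∅

Interference:
  g: {u}
  t: {u}
  u: {g,t,z}
  z: {u}

Chromatic number:
  {g,u} pairwise interfere (2-clique) ⇒ χ ≥ 2
  2-colouring: r0={u}  r1={g,t,z}
  χ = 2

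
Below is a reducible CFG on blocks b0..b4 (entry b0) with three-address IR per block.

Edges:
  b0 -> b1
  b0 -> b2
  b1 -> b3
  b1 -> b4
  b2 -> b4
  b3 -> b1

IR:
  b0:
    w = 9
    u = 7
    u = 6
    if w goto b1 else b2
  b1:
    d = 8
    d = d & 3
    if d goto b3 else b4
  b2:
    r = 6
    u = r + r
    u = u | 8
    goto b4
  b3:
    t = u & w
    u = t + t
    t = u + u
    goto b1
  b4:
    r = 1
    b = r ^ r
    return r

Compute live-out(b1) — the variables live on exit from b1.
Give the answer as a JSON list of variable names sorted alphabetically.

Block summaries:
  b0 def {u,w} use ∅
  b1 def {d} use ∅
  b2 def {r,u} use ∅
  b3 def {t,u} use {u,w}
  b4 def {b,r} use ∅

Live sets:
  live b0: ∅→{u,w}
  live b1: {u,w}→{u,w}
  live b2: ∅→∅
  live b3: {u,w}→{u,w}
  live b4: ∅→∅

live-out(b1) = ["u", "w"]

Answer: ["u", "w"]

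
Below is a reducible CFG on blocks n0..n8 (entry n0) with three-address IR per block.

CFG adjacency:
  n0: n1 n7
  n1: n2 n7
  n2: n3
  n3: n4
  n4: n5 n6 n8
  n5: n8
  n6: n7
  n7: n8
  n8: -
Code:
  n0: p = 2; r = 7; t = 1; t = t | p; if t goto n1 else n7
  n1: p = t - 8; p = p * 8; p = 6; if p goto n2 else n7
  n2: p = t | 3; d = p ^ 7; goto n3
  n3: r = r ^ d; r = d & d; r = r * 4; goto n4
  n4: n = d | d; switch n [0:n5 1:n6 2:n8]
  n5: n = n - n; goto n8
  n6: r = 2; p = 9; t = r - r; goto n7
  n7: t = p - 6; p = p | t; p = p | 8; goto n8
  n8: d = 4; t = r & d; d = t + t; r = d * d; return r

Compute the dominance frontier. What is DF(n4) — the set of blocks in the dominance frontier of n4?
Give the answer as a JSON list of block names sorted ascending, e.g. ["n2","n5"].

Answer: ["n7", "n8"]

Analysis:
idom tree: n1←n0 n2←n1 n3←n2 n4←n3 n5←n4 n6←n4 n7←n0 n8←n0
Dom at joins:
  n7: preds {n0,n1,n6}: {n0} ∩ {n0,n1} ∩ {n0,n1,n2,n3,n4,n6} = {n0}; idom=n0
  n8: preds {n4,n5,n7}: {n0,n1,n2,n3,n4} ∩ {n0,n1,n2,n3,n4,n5} ∩ {n0,n7} = {n0}; idom=n0

DF walk-up:
  join n7 pred n0: · stop@n0
  join n7 pred n1: n1 stop@n0
  join n7 pred n6: n6→n4→n3→n2→n1 stop@n0
  join n8 pred n4: n4→n3→n2→n1 stop@n0
  join n8 pred n5: n5→n4→n3→n2→n1 stop@n0
  join n8 pred n7: n7 stop@n0
  DF(n0)=∅
  DF(n1)={n7,n8}
  DF(n2)={n7,n8}
  DF(n3)={n7,n8}
  DF(n4)={n7,n8}
  DF(n5)={n8}
  DF(n6)={n7}
  DF(n7)={n8}
  DF(n8)=∅

DF(n4) = ["n7", "n8"]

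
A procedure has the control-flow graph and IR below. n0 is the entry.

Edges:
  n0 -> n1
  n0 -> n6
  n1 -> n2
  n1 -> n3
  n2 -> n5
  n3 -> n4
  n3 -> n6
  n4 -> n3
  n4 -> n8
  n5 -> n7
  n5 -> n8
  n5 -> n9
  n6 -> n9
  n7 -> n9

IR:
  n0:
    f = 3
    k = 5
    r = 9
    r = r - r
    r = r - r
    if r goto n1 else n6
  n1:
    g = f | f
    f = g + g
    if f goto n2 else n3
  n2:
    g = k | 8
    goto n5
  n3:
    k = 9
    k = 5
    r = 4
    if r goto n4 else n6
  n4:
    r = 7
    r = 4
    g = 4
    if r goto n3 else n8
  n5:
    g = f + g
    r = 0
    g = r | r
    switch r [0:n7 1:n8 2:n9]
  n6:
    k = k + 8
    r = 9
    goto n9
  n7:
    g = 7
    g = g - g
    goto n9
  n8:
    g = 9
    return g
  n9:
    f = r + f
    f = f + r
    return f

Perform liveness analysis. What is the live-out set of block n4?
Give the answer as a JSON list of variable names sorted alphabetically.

Answer: ["f"]

Derivation:
Per-block:
  n0: {f,k,r} / ∅
  n1: {f,g} / {f}
  n2: {g} / {k}
  n3: {k,r} / ∅
  n4: {g,r} / ∅
  n5: {g,r} / {f,g}
  n6: {k,r} / {k}
  n7: {g} / ∅
  n8: {g} / ∅
  n9: {f} / {f,r}

Backward fixpoint:
  n0: in=∅ out={f,k}
  n1: in={f,k} out={f,k}
  n2: in={f,k} out={f,g}
  n3: in={f} out={f,k}
  n4: in={f} out={f}
  n5: in={f,g} out={f,r}
  n6: in={f,k} out={f,r}
  n7: in={f,r} out={f,r}
  n8: in=∅ out=∅
  n9: in={f,r} out=∅

live-out(n4) = ["f"]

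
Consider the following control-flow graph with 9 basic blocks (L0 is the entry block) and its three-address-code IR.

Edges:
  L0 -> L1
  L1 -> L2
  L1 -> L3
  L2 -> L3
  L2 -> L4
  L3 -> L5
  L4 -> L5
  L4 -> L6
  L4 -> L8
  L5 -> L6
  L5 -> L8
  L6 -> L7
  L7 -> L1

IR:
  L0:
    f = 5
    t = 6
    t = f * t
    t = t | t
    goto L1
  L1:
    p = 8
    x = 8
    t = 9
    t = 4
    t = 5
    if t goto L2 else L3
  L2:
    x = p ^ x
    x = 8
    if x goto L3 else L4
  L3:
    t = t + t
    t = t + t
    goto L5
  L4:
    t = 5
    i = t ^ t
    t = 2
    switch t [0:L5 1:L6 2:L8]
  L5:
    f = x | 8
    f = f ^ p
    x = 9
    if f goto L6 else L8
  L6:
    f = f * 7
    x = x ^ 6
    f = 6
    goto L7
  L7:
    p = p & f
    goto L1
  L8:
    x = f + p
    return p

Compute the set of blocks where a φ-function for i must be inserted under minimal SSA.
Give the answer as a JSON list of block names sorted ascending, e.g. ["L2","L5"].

idom tree: L1←L0 L2←L1 L3←L1 L4←L2 L5←L1 L6←L1 L7←L6 L8←L1
Dom∩ at merges:
  L1: preds {L0,L7}: {L0} ∩ {L0,L1,L6,L7} = {L0}; idom=L0
  L3: preds {L1,L2}: {L0,L1} ∩ {L0,L1,L2} = {L0,L1}; idom=L1
  L5: preds {L3,L4}: {L0,L1,L3} ∩ {L0,L1,L2,L4} = {L0,L1}; idom=L1
  L6: preds {L4,L5}: {L0,L1,L2,L4} ∩ {L0,L1,L5} = {L0,L1}; idom=L1
  L8: preds {L4,L5}: {L0,L1,L2,L4} ∩ {L0,L1,L5} = {L0,L1}; idom=L1

DF walk-up:
  join L1 pred L0: · stop@L0
  join L1 pred L7: L7→L6→L1 stop@L0
  join L3 pred L1: · stop@L1
  join L3 pred L2: L2 stop@L1
  join L5 pred L3: L3 stop@L1
  join L5 pred L4: L4→L2 stop@L1
  join L6 pred L4: L4→L2 stop@L1
  join L6 pred L5: L5 stop@L1
  join L8 pred L4: L4→L2 stop@L1
  join L8 pred L5: L5 stop@L1
  L0: DF=∅
  L1: DF={L1}
  L2: DF={L3,L5,L6,L8}
  L3: DF={L5}
  L4: DF={L5,L6,L8}
  L5: DF={L6,L8}
  L6: DF={L1}
  L7: DF={L1}
  L8: DF=∅

φ for i: defs {L4}
  DF⁺ = {L1,L5,L6,L8}

Answer: ["L1", "L5", "L6", "L8"]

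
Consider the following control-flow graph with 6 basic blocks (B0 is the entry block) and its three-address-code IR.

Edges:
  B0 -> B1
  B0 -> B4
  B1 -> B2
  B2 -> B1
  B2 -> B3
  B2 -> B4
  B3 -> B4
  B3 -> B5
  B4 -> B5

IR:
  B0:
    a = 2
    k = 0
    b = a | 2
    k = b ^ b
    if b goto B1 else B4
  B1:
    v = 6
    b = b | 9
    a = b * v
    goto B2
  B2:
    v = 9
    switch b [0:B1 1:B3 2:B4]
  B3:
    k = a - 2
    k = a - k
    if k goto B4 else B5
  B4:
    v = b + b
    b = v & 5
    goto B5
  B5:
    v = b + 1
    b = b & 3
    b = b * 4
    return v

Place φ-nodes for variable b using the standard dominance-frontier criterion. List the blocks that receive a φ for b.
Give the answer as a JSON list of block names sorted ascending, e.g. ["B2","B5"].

Answer: ["B1", "B4", "B5"]

Working:
idom tree: B1←B0 B2←B1 B3←B2 B4←B0 B5←B0
Dom at joins:
  B1: preds {B0,B2}: {B0} ∩ {B0,B1,B2} = {B0}; idom=B0
  B4: preds {B0,B2,B3}: {B0} ∩ {B0,B1,B2} ∩ {B0,B1,B2,B3} = {B0}; idom=B0
  B5: preds {B3,B4}: {B0,B1,B2,B3} ∩ {B0,B4} = {B0}; idom=B0

DF walk-up:
  join B1 pred B0: · stop@B0
  join B1 pred B2: B2→B1 stop@B0
  join B4 pred B0: · stop@B0
  join B4 pred B2: B2→B1 stop@B0
  join B4 pred B3: B3→B2→B1 stop@B0
  join B5 pred B3: B3→B2→B1 stop@B0
  join B5 pred B4: B4 stop@B0
  B0: DF=∅
  B1: DF={B1,B4,B5}
  B2: DF={B1,B4,B5}
  B3: DF={B4,B5}
  B4: DF={B5}
  B5: DF=∅

φ for b: defs {B0,B1,B4,B5}
  DF⁺ = {B1,B4,B5}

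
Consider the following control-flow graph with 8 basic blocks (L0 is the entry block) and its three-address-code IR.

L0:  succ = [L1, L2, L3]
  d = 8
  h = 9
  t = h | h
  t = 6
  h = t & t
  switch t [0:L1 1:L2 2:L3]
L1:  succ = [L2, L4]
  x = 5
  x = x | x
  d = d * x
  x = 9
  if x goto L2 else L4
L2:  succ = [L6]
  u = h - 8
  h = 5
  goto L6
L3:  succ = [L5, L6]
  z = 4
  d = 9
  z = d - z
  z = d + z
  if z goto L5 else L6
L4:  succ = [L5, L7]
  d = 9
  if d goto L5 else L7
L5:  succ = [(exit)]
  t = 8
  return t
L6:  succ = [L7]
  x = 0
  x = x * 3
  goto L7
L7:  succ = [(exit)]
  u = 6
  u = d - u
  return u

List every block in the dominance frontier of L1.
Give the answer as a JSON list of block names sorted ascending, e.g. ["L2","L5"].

idom tree: L1←L0 L2←L0 L3←L0 L4←L1 L5←L0 L6←L0 L7←L0
Join-block Dom:
  L2: preds {L0,L1}: {L0} ∩ {L0,L1} = {L0}; idom=L0
  L5: preds {L3,L4}: {L0,L3} ∩ {L0,L1,L4} = {L0}; idom=L0
  L6: preds {L2,L3}: {L0,L2} ∩ {L0,L3} = {L0}; idom=L0
  L7: preds {L4,L6}: {L0,L1,L4} ∩ {L0,L6} = {L0}; idom=L0

DF walk-up:
  L2←L0: walk · to L0
  L2←L1: walk L1 to L0
  L5←L3: walk L3 to L0
  L5←L4: walk L4→L1 to L0
  L6←L2: walk L2 to L0
  L6←L3: walk L3 to L0
  L7←L4: walk L4→L1 to L0
  L7←L6: walk L6 to L0
  L0: DF=∅
  L1: DF={L2,L5,L7}
  L2: DF={L6}
  L3: DF={L5,L6}
  L4: DF={L5,L7}
  L5: DF=∅
  L6: DF={L7}
  L7: DF=∅

DF(L1) = ["L2", "L5", "L7"]

Answer: ["L2", "L5", "L7"]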